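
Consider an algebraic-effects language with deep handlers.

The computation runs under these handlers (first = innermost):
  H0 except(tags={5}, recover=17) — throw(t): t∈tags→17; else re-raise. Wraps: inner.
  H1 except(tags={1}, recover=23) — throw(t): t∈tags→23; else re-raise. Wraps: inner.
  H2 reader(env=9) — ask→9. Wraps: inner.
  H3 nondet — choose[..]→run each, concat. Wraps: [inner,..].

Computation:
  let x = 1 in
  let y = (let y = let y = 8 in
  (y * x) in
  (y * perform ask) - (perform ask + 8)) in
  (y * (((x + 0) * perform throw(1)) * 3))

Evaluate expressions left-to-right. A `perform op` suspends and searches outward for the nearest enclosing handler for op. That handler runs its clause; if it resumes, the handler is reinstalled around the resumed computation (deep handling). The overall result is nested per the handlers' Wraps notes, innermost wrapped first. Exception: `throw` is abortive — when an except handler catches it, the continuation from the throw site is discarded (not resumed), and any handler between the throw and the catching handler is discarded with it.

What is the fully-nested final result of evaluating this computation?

Answer: [23]

Evaluation trace:
ask @ H2 ⇒ 9
ask @ H2 ⇒ 9
throw(1) @ H0 re-raised
throw(1) @ H1 caught ⇒ 23
H2 returns 23
H3 returns [23]
= [23]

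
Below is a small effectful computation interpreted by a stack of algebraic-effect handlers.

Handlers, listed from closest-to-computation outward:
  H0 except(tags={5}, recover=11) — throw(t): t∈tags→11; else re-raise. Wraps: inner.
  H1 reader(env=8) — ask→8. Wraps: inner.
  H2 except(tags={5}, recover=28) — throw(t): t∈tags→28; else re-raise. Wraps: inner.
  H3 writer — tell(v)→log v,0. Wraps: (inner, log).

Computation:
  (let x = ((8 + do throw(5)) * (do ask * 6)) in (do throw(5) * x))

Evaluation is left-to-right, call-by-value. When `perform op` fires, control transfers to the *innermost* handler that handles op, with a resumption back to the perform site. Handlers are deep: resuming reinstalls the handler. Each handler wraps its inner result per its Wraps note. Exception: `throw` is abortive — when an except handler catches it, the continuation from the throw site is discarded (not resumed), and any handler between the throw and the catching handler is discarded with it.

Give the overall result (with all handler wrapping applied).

Answer: (11, ())

Working:
throw(5) @ H0 caught ⇒ 11
H1 returns 11
H2 returns 11
H3 returns (11, ())
= (11, ())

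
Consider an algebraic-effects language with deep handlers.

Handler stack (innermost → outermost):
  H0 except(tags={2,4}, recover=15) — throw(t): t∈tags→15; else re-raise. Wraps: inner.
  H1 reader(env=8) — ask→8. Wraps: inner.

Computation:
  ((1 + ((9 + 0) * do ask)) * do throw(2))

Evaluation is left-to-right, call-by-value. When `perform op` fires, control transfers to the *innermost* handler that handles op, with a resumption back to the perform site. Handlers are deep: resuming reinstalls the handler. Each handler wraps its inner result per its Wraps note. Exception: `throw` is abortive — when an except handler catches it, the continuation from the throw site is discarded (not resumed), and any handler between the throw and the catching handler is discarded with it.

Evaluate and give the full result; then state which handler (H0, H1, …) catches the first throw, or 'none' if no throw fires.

Answer: 15 ; first throw caught by: H0

Evaluation trace:
ask @ H1 ⇒ 8
throw(2) @ H0 caught ⇒ 15
H1 returns 15
= 15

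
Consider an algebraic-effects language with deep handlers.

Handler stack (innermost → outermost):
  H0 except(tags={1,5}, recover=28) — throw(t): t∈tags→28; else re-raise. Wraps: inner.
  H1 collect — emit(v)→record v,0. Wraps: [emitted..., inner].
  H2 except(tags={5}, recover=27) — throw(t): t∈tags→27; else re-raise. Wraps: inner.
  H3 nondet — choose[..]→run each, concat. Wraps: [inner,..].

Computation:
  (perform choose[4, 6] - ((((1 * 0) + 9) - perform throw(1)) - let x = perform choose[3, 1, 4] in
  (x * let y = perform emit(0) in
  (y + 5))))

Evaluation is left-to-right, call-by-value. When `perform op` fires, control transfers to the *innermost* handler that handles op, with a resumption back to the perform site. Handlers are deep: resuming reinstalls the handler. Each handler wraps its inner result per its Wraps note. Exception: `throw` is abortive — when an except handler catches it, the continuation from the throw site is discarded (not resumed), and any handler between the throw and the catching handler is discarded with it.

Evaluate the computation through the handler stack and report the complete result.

Working:
choose[4, 6] @ H3
  branch[0] choose=4:
    throw(1) @ H0 caught ⇒ 28
    H1 returns [28]
    H2 returns [28]
    H3 returns [[28]]
  branch[1] choose=6:
    throw(1) @ H0 caught ⇒ 28
    H1 returns [28]
    H2 returns [28]
    H3 returns [[28]]
= [[28], [28]]

Answer: [[28], [28]]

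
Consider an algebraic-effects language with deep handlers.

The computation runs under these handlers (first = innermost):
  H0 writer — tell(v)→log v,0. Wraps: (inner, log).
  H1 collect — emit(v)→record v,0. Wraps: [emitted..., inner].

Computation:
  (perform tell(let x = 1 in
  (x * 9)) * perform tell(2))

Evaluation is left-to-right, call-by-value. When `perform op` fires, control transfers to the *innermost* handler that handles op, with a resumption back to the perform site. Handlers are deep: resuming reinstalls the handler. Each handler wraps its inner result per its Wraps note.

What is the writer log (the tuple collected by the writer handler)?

Answer: (9, 2)

Step-by-step:
tell(9) @ H0 ⇒ log+=9
tell(2) @ H0 ⇒ log+=2
H0 returns (0, (9, 2))
H1 returns [(0, (9, 2))]
= [(0, (9, 2))]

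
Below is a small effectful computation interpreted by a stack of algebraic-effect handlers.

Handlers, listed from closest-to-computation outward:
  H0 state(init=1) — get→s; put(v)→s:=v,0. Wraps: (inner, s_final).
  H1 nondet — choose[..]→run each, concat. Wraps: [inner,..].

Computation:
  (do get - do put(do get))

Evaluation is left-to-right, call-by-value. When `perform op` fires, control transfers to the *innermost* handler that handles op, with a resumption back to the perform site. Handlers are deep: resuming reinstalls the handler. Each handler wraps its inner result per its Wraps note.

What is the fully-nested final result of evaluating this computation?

Step-by-step:
get @ H0 ⇒ 1
get @ H0 ⇒ 1
put(1) @ H0 ⇒ s:=1
H0 returns (1, 1)
H1 returns [(1, 1)]
= [(1, 1)]

Answer: [(1, 1)]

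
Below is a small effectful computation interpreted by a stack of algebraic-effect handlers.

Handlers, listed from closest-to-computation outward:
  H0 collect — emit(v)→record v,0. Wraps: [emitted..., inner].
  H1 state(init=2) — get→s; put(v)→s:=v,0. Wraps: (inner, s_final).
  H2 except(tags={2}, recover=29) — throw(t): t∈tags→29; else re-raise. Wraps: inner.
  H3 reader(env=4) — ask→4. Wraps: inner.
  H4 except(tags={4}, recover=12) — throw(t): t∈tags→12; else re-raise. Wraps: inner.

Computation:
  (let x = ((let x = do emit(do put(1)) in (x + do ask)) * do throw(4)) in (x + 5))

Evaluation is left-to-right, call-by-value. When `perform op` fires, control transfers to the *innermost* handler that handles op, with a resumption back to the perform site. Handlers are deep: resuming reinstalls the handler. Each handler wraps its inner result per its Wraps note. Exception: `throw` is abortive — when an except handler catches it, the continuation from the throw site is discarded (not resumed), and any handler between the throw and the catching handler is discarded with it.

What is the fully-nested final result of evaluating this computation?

Working:
put(1) @ H1 ⇒ s:=1
emit(0) @ H0 ⇒ out+=0
ask @ H3 ⇒ 4
throw(4) @ H2 re-raised
throw(4) @ H4 caught ⇒ 12
= 12

Answer: 12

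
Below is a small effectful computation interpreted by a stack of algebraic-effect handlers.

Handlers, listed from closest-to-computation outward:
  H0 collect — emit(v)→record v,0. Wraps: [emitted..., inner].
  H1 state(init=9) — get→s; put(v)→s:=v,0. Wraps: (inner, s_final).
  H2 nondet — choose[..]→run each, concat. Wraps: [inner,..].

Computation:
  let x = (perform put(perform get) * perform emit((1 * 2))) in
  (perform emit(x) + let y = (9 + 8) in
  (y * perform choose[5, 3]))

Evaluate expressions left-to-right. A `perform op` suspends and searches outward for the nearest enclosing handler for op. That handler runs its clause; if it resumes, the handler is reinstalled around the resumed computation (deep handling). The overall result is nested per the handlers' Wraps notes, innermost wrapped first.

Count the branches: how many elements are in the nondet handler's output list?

Answer: 2

Working:
get @ H1 ⇒ 9
put(9) @ H1 ⇒ s:=9
emit(2) @ H0 ⇒ out+=2
emit(0) @ H0 ⇒ out+=0
choose[5, 3] @ H2
  branch[0] choose=5:
    H0 returns [2, 0, 85]
    H1 returns ([2, 0, 85], 9)
    H2 returns [([2, 0, 85], 9)]
  branch[1] choose=3:
    H0 returns [2, 0, 51]
    H1 returns ([2, 0, 51], 9)
    H2 returns [([2, 0, 51], 9)]
= [([2, 0, 85], 9), ([2, 0, 51], 9)]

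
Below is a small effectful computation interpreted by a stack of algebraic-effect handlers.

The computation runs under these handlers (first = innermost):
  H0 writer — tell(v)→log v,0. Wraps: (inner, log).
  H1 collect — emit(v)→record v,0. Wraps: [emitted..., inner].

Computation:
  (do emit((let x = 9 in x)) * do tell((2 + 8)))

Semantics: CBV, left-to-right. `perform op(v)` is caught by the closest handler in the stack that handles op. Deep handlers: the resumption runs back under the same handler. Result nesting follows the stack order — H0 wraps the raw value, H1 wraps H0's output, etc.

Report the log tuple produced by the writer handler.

Working:
emit(9) @ H1 ⇒ out+=9
tell(10) @ H0 ⇒ log+=10
H0 returns (0, (10))
H1 returns [9, (0, (10))]
= [9, (0, (10))]

Answer: (10)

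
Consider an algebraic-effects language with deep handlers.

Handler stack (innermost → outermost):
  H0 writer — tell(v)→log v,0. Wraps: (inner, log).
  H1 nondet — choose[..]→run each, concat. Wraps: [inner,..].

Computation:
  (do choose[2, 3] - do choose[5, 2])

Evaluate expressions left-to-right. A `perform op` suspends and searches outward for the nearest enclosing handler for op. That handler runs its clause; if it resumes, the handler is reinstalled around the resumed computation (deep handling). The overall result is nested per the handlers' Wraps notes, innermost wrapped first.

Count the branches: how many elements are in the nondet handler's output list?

Answer: 4

Evaluation trace:
choose[2, 3] @ H1
  branch[0] choose=2:
    choose[5, 2] @ H1
      branch[0] choose=5:
        H0 returns (-3, ())
        H1 returns [(-3, ())]
      branch[1] choose=2:
        H0 returns (0, ())
        H1 returns [(0, ())]
  branch[1] choose=3:
    choose[5, 2] @ H1
      branch[0] choose=5:
        H0 returns (-2, ())
        H1 returns [(-2, ())]
      branch[1] choose=2:
        H0 returns (1, ())
        H1 returns [(1, ())]
= [(-3, ()), (0, ()), (-2, ()), (1, ())]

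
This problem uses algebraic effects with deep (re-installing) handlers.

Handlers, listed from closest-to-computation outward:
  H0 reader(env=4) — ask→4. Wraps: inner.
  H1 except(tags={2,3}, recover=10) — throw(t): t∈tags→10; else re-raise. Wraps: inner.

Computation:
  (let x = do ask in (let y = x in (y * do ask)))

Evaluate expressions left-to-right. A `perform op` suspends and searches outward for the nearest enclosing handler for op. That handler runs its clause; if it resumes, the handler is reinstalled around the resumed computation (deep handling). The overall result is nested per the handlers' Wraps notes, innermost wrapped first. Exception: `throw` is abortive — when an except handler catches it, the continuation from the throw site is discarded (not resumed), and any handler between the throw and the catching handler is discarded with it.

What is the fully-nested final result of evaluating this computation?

Answer: 16

Working:
ask @ H0 ⇒ 4
ask @ H0 ⇒ 4
H0 returns 16
H1 returns 16
= 16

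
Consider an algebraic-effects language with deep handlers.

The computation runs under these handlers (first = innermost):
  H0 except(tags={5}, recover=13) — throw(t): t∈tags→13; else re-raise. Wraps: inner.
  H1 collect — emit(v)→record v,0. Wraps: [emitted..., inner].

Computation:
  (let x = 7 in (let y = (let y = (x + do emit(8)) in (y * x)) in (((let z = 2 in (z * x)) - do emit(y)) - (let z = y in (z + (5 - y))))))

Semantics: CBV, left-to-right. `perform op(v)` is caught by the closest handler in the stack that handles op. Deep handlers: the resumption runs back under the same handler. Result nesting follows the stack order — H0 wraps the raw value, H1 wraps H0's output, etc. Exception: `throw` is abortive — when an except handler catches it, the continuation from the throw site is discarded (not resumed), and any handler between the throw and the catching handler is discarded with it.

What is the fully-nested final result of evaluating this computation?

Step-by-step:
emit(8) @ H1 ⇒ out+=8
emit(49) @ H1 ⇒ out+=49
H0 returns 9
H1 returns [8, 49, 9]
= [8, 49, 9]

Answer: [8, 49, 9]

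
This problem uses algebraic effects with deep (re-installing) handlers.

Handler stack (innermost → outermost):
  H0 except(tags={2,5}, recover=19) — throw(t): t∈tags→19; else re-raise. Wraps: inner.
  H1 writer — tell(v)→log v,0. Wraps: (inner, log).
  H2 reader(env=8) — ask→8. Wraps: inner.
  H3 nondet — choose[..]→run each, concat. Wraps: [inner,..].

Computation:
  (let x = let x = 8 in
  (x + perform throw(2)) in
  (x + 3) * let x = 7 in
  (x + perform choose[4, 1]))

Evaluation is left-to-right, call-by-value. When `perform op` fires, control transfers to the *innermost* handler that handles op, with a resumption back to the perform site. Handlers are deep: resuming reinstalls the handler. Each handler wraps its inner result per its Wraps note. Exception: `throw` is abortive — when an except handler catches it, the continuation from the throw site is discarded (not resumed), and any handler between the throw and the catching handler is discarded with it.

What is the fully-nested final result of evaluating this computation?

Evaluation trace:
throw(2) @ H0 caught ⇒ 19
H1 returns (19, ())
H2 returns (19, ())
H3 returns [(19, ())]
= [(19, ())]

Answer: [(19, ())]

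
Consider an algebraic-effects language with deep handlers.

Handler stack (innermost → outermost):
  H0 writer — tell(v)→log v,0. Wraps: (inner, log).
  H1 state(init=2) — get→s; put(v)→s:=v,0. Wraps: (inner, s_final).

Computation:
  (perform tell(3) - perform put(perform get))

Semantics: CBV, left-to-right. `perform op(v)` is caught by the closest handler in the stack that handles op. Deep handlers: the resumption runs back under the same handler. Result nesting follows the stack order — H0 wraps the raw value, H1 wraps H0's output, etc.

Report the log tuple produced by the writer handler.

Evaluation trace:
tell(3) @ H0 ⇒ log+=3
get @ H1 ⇒ 2
put(2) @ H1 ⇒ s:=2
H0 returns (0, (3))
H1 returns ((0, (3)), 2)
= ((0, (3)), 2)

Answer: (3)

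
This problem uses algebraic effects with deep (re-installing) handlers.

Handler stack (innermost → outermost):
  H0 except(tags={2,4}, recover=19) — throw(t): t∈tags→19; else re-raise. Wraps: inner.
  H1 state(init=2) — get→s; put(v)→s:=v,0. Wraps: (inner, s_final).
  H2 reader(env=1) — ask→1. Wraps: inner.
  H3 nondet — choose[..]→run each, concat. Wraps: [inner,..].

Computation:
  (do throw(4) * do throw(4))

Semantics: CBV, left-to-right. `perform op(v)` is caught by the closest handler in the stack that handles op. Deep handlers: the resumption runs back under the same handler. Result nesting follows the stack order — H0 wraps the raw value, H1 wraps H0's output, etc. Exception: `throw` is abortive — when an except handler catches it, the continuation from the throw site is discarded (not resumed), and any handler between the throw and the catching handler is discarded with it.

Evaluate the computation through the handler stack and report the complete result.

Answer: [(19, 2)]

Step-by-step:
throw(4) @ H0 caught ⇒ 19
H1 returns (19, 2)
H2 returns (19, 2)
H3 returns [(19, 2)]
= [(19, 2)]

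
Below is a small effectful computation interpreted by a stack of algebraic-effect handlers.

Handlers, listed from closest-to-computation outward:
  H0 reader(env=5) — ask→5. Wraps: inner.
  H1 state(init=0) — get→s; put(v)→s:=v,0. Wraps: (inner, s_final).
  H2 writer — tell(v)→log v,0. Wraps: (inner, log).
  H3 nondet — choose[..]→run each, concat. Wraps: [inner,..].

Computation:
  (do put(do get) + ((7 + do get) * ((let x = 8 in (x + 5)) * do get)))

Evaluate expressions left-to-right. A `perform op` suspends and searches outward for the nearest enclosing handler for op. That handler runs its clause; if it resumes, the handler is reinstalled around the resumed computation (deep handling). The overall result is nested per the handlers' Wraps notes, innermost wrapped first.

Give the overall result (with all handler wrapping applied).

Answer: [((0, 0), ())]

Step-by-step:
get @ H1 ⇒ 0
put(0) @ H1 ⇒ s:=0
get @ H1 ⇒ 0
get @ H1 ⇒ 0
H0 returns 0
H1 returns (0, 0)
H2 returns ((0, 0), ())
H3 returns [((0, 0), ())]
= [((0, 0), ())]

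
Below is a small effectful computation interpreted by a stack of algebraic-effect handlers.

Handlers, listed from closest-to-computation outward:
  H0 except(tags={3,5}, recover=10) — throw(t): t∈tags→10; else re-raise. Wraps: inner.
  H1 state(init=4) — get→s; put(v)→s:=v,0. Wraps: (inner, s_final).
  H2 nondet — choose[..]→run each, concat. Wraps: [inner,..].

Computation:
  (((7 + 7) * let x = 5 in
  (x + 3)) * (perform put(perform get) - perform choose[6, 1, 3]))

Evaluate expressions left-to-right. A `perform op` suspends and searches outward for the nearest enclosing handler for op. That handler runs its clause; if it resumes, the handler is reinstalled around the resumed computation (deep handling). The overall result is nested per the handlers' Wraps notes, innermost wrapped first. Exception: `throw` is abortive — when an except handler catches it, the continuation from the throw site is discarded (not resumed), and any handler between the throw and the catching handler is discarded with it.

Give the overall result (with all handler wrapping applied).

Answer: [(-672, 4), (-112, 4), (-336, 4)]

Working:
get @ H1 ⇒ 4
put(4) @ H1 ⇒ s:=4
choose[6, 1, 3] @ H2
  branch[0] choose=6:
    H0 returns -672
    H1 returns (-672, 4)
    H2 returns [(-672, 4)]
  branch[1] choose=1:
    H0 returns -112
    H1 returns (-112, 4)
    H2 returns [(-112, 4)]
  branch[2] choose=3:
    H0 returns -336
    H1 returns (-336, 4)
    H2 returns [(-336, 4)]
= [(-672, 4), (-112, 4), (-336, 4)]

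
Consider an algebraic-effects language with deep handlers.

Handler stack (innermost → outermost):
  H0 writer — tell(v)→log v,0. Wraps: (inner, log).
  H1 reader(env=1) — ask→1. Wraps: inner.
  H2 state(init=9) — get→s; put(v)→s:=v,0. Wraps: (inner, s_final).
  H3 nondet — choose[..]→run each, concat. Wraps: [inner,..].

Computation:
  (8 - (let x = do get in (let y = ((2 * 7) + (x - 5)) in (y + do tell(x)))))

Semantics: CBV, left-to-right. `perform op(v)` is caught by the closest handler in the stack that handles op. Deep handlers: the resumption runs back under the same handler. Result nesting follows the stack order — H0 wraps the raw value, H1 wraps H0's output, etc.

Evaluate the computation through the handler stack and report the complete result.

Evaluation trace:
get @ H2 ⇒ 9
tell(9) @ H0 ⇒ log+=9
H0 returns (-10, (9))
H1 returns (-10, (9))
H2 returns ((-10, (9)), 9)
H3 returns [((-10, (9)), 9)]
= [((-10, (9)), 9)]

Answer: [((-10, (9)), 9)]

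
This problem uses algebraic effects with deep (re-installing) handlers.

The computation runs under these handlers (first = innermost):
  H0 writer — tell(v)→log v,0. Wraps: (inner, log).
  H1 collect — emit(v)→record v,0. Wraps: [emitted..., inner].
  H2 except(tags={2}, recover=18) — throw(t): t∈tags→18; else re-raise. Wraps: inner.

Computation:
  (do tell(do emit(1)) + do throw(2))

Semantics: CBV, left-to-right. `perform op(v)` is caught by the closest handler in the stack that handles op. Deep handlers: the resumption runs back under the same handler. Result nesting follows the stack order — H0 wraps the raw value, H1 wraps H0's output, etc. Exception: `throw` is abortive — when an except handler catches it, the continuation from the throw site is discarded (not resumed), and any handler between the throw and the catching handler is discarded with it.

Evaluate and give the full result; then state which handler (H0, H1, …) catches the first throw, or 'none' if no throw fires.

Answer: 18 ; first throw caught by: H2

Step-by-step:
emit(1) @ H1 ⇒ out+=1
tell(0) @ H0 ⇒ log+=0
throw(2) @ H2 caught ⇒ 18
= 18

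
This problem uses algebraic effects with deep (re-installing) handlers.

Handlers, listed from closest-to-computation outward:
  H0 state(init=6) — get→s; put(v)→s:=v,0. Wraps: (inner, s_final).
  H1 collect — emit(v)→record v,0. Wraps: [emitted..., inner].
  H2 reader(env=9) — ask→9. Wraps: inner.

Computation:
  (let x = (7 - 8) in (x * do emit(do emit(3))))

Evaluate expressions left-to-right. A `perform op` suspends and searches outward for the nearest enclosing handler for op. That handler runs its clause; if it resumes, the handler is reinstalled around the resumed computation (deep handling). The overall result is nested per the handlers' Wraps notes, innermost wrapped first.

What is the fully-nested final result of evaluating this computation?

Evaluation trace:
emit(3) @ H1 ⇒ out+=3
emit(0) @ H1 ⇒ out+=0
H0 returns (0, 6)
H1 returns [3, 0, (0, 6)]
H2 returns [3, 0, (0, 6)]
= [3, 0, (0, 6)]

Answer: [3, 0, (0, 6)]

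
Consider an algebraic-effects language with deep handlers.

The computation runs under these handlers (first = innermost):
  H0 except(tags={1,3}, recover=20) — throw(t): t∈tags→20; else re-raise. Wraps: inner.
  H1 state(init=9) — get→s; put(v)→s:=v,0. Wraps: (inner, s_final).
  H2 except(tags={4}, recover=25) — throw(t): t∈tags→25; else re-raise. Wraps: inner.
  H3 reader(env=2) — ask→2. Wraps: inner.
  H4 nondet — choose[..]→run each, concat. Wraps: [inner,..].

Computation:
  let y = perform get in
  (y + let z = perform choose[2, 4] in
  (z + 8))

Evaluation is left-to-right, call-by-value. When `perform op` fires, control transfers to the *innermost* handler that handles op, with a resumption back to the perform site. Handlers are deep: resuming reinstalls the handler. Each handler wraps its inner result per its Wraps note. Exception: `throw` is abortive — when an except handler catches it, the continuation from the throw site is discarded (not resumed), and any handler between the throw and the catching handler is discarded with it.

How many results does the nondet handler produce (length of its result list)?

Answer: 2

Evaluation trace:
get @ H1 ⇒ 9
choose[2, 4] @ H4
  branch[0] choose=2:
    H0 returns 19
    H1 returns (19, 9)
    H2 returns (19, 9)
    H3 returns (19, 9)
    H4 returns [(19, 9)]
  branch[1] choose=4:
    H0 returns 21
    H1 returns (21, 9)
    H2 returns (21, 9)
    H3 returns (21, 9)
    H4 returns [(21, 9)]
= [(19, 9), (21, 9)]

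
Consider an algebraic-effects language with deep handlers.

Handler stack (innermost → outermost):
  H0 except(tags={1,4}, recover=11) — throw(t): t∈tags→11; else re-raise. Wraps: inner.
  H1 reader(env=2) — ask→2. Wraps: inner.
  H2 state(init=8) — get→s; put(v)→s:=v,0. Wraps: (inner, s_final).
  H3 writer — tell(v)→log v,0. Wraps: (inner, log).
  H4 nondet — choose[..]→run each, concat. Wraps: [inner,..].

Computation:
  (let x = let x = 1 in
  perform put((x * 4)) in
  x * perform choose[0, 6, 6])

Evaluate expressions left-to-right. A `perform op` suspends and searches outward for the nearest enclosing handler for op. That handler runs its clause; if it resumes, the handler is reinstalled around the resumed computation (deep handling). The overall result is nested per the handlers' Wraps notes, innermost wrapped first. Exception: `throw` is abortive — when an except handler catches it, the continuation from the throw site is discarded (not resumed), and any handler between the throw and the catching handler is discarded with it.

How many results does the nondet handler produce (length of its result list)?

Step-by-step:
put(4) @ H2 ⇒ s:=4
choose[0, 6, 6] @ H4
  branch[0] choose=0:
    H0 returns 0
    H1 returns 0
    H2 returns (0, 4)
    H3 returns ((0, 4), ())
    H4 returns [((0, 4), ())]
  branch[1] choose=6:
    H0 returns 0
    H1 returns 0
    H2 returns (0, 4)
    H3 returns ((0, 4), ())
    H4 returns [((0, 4), ())]
  branch[2] choose=6:
    H0 returns 0
    H1 returns 0
    H2 returns (0, 4)
    H3 returns ((0, 4), ())
    H4 returns [((0, 4), ())]
= [((0, 4), ()), ((0, 4), ()), ((0, 4), ())]

Answer: 3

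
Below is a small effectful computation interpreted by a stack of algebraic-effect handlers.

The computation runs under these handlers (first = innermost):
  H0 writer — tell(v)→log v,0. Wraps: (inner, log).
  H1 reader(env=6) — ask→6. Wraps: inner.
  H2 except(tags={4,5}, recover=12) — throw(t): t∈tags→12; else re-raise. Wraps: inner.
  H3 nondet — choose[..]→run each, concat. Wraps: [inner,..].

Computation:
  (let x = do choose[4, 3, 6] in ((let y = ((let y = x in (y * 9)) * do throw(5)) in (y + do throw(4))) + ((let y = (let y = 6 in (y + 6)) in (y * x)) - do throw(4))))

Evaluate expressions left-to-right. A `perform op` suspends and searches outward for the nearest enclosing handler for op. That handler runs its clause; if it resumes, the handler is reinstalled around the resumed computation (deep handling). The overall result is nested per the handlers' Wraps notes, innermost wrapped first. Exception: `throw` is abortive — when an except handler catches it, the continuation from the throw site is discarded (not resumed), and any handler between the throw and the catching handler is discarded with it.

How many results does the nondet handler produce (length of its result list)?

Working:
choose[4, 3, 6] @ H3
  branch[0] choose=4:
    throw(5) @ H2 caught ⇒ 12
    H3 returns [12]
  branch[1] choose=3:
    throw(5) @ H2 caught ⇒ 12
    H3 returns [12]
  branch[2] choose=6:
    throw(5) @ H2 caught ⇒ 12
    H3 returns [12]
= [12, 12, 12]

Answer: 3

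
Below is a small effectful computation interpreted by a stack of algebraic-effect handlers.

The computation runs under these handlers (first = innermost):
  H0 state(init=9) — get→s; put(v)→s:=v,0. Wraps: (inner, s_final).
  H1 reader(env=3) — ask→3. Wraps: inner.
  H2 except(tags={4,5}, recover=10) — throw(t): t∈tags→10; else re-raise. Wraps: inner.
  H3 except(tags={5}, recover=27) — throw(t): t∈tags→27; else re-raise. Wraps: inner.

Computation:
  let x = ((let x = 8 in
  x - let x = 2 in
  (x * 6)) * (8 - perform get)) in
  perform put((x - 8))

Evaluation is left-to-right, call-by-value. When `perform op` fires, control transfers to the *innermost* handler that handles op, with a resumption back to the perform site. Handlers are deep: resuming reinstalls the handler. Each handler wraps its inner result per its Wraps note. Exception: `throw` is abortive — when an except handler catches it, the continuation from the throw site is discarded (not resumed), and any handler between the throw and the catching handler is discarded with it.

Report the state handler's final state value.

Answer: -4

Working:
get @ H0 ⇒ 9
put(-4) @ H0 ⇒ s:=-4
H0 returns (0, -4)
H1 returns (0, -4)
H2 returns (0, -4)
H3 returns (0, -4)
= (0, -4)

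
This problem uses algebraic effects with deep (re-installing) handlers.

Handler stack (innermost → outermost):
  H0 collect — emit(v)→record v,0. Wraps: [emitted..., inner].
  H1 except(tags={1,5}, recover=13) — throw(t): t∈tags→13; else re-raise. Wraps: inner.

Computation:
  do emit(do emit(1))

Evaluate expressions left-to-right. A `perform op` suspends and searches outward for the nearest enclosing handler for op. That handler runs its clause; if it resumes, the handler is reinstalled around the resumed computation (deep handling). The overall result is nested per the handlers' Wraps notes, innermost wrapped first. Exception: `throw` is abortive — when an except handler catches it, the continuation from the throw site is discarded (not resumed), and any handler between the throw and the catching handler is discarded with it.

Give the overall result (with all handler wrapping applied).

Answer: [1, 0, 0]

Working:
emit(1) @ H0 ⇒ out+=1
emit(0) @ H0 ⇒ out+=0
H0 returns [1, 0, 0]
H1 returns [1, 0, 0]
= [1, 0, 0]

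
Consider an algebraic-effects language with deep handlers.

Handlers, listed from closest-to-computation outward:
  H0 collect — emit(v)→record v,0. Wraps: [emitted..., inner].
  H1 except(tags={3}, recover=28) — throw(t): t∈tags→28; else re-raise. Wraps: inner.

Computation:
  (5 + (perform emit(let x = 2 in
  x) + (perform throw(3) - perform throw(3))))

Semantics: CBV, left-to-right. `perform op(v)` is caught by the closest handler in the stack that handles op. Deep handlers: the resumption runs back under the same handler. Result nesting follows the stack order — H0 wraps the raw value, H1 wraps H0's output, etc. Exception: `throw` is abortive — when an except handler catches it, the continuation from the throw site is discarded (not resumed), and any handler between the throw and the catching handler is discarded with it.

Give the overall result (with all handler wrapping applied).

Evaluation trace:
emit(2) @ H0 ⇒ out+=2
throw(3) @ H1 caught ⇒ 28
= 28

Answer: 28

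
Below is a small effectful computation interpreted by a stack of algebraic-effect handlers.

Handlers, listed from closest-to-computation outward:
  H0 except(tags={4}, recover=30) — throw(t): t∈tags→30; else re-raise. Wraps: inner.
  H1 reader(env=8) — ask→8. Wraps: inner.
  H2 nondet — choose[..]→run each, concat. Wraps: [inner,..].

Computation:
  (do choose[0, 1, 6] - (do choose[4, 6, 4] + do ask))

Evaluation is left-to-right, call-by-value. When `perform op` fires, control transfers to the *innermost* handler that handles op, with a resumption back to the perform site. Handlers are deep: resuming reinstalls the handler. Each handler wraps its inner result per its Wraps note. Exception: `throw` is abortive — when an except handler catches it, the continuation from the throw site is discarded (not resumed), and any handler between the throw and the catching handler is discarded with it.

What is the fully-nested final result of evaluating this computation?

Answer: [-12, -14, -12, -11, -13, -11, -6, -8, -6]

Working:
choose[0, 1, 6] @ H2
  branch[0] choose=0:
    choose[4, 6, 4] @ H2
      branch[0] choose=4:
        ask @ H1 ⇒ 8
        H0 returns -12
        H1 returns -12
        H2 returns [-12]
      branch[1] choose=6:
        ask @ H1 ⇒ 8
        H0 returns -14
        H1 returns -14
        H2 returns [-14]
      branch[2] choose=4:
        ask @ H1 ⇒ 8
        H0 returns -12
        H1 returns -12
        H2 returns [-12]
  branch[1] choose=1:
    choose[4, 6, 4] @ H2
      branch[0] choose=4:
        ask @ H1 ⇒ 8
        H0 returns -11
        H1 returns -11
        H2 returns [-11]
      branch[1] choose=6:
        ask @ H1 ⇒ 8
        H0 returns -13
        H1 returns -13
        H2 returns [-13]
      branch[2] choose=4:
        ask @ H1 ⇒ 8
        H0 returns -11
        H1 returns -11
        H2 returns [-11]
  branch[2] choose=6:
    choose[4, 6, 4] @ H2
      branch[0] choose=4:
        ask @ H1 ⇒ 8
        H0 returns -6
        H1 returns -6
        H2 returns [-6]
      branch[1] choose=6:
        ask @ H1 ⇒ 8
        H0 returns -8
        H1 returns -8
        H2 returns [-8]
      branch[2] choose=4:
        ask @ H1 ⇒ 8
        H0 returns -6
        H1 returns -6
        H2 returns [-6]
= [-12, -14, -12, -11, -13, -11, -6, -8, -6]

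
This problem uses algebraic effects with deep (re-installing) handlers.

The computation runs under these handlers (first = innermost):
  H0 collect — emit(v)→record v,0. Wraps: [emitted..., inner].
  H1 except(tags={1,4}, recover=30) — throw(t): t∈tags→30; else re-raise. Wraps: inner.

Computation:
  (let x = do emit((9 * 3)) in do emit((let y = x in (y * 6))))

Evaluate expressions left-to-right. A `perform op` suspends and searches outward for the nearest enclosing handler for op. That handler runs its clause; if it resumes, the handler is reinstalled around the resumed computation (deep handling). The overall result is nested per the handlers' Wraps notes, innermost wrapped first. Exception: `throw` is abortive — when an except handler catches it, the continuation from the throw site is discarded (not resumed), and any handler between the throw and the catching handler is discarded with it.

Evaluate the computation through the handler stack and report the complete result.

Evaluation trace:
emit(27) @ H0 ⇒ out+=27
emit(0) @ H0 ⇒ out+=0
H0 returns [27, 0, 0]
H1 returns [27, 0, 0]
= [27, 0, 0]

Answer: [27, 0, 0]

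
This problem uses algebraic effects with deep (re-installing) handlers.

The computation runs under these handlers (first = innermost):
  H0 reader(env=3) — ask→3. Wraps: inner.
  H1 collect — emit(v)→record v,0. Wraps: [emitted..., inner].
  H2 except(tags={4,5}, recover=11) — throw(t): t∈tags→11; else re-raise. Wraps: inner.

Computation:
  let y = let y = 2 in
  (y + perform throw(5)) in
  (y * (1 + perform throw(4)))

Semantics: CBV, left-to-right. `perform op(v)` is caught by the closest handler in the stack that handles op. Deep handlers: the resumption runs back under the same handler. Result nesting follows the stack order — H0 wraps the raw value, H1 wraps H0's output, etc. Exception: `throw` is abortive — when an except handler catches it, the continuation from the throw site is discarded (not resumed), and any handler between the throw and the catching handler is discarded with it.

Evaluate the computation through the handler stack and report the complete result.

Answer: 11

Evaluation trace:
throw(5) @ H2 caught ⇒ 11
= 11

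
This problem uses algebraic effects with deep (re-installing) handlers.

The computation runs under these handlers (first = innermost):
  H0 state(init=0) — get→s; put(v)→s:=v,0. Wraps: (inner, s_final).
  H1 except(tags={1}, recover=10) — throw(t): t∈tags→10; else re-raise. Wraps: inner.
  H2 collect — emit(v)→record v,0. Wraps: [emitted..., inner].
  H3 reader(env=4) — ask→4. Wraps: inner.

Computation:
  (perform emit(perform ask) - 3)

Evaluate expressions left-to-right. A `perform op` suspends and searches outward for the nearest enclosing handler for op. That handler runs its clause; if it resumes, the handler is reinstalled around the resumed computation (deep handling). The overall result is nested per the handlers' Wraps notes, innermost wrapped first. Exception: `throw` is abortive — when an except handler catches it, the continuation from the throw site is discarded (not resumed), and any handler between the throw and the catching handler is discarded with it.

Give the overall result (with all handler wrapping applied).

Answer: [4, (-3, 0)]

Working:
ask @ H3 ⇒ 4
emit(4) @ H2 ⇒ out+=4
H0 returns (-3, 0)
H1 returns (-3, 0)
H2 returns [4, (-3, 0)]
H3 returns [4, (-3, 0)]
= [4, (-3, 0)]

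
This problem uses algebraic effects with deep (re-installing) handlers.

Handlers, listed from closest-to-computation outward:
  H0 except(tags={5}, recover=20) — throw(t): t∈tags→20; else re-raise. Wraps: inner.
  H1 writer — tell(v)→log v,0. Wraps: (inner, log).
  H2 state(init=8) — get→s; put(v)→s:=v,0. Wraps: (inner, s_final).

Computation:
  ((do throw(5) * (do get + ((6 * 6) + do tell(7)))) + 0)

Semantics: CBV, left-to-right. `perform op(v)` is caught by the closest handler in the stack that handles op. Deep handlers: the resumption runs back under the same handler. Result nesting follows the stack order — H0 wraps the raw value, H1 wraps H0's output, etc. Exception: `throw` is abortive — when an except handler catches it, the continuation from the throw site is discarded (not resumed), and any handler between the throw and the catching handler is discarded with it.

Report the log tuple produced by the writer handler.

Answer: ()

Evaluation trace:
throw(5) @ H0 caught ⇒ 20
H1 returns (20, ())
H2 returns ((20, ()), 8)
= ((20, ()), 8)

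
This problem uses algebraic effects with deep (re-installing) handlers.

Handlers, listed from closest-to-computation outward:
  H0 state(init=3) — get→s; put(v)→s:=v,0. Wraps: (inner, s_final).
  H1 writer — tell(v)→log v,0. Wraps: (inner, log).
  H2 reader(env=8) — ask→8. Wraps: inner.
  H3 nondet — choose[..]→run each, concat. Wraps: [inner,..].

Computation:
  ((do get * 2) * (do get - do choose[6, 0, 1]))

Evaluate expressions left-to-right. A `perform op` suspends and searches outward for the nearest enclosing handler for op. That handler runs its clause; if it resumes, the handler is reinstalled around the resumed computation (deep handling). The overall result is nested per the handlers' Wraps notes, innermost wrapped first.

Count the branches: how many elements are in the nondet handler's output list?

Step-by-step:
get @ H0 ⇒ 3
get @ H0 ⇒ 3
choose[6, 0, 1] @ H3
  branch[0] choose=6:
    H0 returns (-18, 3)
    H1 returns ((-18, 3), ())
    H2 returns ((-18, 3), ())
    H3 returns [((-18, 3), ())]
  branch[1] choose=0:
    H0 returns (18, 3)
    H1 returns ((18, 3), ())
    H2 returns ((18, 3), ())
    H3 returns [((18, 3), ())]
  branch[2] choose=1:
    H0 returns (12, 3)
    H1 returns ((12, 3), ())
    H2 returns ((12, 3), ())
    H3 returns [((12, 3), ())]
= [((-18, 3), ()), ((18, 3), ()), ((12, 3), ())]

Answer: 3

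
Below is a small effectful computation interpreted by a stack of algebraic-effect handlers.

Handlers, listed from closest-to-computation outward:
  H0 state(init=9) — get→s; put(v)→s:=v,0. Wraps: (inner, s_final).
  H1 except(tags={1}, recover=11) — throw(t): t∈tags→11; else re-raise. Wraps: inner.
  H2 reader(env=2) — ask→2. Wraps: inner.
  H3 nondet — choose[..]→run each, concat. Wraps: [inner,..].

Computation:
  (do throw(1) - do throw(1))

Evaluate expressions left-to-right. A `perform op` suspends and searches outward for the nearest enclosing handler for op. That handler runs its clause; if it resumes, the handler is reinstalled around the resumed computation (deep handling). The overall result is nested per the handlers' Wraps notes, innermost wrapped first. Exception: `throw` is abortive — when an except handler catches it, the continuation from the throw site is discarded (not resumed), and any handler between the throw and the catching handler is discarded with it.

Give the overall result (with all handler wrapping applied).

Step-by-step:
throw(1) @ H1 caught ⇒ 11
H2 returns 11
H3 returns [11]
= [11]

Answer: [11]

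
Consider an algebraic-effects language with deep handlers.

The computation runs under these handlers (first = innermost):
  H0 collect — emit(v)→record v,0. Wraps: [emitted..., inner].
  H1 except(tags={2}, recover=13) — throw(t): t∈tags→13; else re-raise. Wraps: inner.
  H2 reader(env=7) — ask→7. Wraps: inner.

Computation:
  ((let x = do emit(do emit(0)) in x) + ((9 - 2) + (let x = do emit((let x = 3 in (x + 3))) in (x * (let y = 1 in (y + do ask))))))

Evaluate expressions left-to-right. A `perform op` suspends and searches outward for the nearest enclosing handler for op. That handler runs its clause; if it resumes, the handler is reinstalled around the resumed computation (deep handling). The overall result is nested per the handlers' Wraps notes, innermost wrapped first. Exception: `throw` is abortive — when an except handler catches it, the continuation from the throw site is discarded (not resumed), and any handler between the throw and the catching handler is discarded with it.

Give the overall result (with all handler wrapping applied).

Answer: [0, 0, 6, 7]

Evaluation trace:
emit(0) @ H0 ⇒ out+=0
emit(0) @ H0 ⇒ out+=0
emit(6) @ H0 ⇒ out+=6
ask @ H2 ⇒ 7
H0 returns [0, 0, 6, 7]
H1 returns [0, 0, 6, 7]
H2 returns [0, 0, 6, 7]
= [0, 0, 6, 7]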